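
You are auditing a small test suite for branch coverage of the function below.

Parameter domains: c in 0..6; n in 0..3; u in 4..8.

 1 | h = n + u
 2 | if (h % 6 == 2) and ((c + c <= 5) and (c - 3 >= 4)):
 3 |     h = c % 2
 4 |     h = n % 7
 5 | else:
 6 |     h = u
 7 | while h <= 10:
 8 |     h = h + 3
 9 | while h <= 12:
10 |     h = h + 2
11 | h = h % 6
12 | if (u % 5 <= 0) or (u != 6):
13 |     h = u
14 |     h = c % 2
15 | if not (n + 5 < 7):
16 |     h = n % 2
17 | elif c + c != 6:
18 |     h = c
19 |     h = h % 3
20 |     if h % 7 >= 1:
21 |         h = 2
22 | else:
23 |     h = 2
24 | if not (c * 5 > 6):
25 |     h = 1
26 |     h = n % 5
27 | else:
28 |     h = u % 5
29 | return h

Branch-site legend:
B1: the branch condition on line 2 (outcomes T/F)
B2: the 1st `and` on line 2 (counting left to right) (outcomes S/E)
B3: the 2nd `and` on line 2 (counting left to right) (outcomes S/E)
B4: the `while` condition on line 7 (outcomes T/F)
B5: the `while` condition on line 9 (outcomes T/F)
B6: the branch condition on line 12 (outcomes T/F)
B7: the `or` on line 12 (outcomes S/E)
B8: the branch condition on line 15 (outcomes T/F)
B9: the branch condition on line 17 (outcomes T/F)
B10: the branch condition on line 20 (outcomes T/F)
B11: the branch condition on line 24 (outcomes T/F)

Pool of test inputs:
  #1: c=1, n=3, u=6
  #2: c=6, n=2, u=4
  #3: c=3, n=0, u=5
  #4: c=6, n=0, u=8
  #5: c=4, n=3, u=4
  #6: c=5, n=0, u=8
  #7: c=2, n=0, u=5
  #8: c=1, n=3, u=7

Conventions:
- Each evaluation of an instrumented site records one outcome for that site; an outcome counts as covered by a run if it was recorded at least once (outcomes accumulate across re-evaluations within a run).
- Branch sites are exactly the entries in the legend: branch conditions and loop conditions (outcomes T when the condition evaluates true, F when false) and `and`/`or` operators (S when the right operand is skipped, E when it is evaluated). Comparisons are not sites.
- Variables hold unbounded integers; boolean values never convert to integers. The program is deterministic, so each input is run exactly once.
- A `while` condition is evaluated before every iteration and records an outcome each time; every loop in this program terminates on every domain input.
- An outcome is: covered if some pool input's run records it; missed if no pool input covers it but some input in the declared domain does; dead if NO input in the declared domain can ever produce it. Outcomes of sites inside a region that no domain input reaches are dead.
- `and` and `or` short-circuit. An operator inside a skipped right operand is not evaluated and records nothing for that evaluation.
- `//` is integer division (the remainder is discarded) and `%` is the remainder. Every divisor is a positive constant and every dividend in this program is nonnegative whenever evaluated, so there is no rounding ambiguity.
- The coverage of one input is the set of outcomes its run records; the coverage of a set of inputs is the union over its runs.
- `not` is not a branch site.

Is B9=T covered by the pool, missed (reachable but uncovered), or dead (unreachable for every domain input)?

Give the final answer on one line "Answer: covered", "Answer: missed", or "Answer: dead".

B9=T is recorded by pool input(s) 4, 6, 7 -> covered

Answer: covered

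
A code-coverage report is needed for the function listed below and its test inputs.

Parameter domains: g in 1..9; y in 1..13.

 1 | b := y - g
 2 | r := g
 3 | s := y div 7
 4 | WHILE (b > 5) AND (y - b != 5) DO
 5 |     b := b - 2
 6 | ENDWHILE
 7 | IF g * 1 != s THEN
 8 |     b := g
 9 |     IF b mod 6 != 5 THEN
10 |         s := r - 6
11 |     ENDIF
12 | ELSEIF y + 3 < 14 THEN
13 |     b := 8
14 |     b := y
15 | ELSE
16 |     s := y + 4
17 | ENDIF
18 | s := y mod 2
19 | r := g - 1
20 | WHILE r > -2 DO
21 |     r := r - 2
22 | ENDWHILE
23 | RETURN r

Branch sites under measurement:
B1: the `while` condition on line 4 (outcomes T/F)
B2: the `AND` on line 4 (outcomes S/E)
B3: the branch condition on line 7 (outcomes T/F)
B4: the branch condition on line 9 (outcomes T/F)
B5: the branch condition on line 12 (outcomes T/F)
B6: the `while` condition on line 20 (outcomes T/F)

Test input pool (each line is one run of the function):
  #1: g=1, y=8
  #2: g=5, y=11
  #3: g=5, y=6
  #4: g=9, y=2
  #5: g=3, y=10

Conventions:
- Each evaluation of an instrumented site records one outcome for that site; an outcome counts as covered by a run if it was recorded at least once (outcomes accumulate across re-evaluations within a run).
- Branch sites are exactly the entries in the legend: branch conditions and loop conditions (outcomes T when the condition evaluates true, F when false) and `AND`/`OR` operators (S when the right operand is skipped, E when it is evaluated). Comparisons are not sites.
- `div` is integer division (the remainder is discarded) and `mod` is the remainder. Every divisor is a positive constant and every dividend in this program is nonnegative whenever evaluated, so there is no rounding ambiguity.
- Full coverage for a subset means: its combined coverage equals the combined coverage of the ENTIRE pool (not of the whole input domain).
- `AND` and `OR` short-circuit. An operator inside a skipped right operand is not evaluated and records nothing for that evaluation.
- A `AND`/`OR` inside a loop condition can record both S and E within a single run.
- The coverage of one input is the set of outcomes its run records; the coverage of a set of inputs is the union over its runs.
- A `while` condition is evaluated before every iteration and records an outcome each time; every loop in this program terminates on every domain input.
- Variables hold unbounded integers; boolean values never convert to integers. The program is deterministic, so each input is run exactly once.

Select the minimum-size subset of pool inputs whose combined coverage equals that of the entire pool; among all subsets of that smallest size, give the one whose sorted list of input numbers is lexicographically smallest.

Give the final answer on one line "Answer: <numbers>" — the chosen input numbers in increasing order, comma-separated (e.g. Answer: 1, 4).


input #1 (g=1, y=8): covers B1=T, B1=F, B2=S, B2=E, B3=F, B5=T, B6=T, B6=F
input #2 (g=5, y=11): covers B1=F, B2=E, B3=T, B4=F, B6=T, B6=F
input #3 (g=5, y=6): covers B1=F, B2=S, B3=T, B4=F, B6=T, B6=F
input #4 (g=9, y=2): covers B1=F, B2=S, B3=T, B4=T, B6=T, B6=F
input #5 (g=3, y=10): covers B1=T, B1=F, B2=S, B2=E, B3=T, B4=T, B6=T, B6=F
union over all inputs: B1=T, B1=F, B2=S, B2=E, B3=T, B3=F, B4=T, B4=F, B5=T, B6=T, B6=F (11 outcomes)
checked all size-1 subsets: none covers 11 outcomes (max 8/11)
checked all size-2 subsets: none covers 11 outcomes (max 10/11)
inputs {1, 2, 4} (size 3) cover everything; no size-3 subset with a lexicographically smaller index list covers all 11
Answer: 1, 2, 4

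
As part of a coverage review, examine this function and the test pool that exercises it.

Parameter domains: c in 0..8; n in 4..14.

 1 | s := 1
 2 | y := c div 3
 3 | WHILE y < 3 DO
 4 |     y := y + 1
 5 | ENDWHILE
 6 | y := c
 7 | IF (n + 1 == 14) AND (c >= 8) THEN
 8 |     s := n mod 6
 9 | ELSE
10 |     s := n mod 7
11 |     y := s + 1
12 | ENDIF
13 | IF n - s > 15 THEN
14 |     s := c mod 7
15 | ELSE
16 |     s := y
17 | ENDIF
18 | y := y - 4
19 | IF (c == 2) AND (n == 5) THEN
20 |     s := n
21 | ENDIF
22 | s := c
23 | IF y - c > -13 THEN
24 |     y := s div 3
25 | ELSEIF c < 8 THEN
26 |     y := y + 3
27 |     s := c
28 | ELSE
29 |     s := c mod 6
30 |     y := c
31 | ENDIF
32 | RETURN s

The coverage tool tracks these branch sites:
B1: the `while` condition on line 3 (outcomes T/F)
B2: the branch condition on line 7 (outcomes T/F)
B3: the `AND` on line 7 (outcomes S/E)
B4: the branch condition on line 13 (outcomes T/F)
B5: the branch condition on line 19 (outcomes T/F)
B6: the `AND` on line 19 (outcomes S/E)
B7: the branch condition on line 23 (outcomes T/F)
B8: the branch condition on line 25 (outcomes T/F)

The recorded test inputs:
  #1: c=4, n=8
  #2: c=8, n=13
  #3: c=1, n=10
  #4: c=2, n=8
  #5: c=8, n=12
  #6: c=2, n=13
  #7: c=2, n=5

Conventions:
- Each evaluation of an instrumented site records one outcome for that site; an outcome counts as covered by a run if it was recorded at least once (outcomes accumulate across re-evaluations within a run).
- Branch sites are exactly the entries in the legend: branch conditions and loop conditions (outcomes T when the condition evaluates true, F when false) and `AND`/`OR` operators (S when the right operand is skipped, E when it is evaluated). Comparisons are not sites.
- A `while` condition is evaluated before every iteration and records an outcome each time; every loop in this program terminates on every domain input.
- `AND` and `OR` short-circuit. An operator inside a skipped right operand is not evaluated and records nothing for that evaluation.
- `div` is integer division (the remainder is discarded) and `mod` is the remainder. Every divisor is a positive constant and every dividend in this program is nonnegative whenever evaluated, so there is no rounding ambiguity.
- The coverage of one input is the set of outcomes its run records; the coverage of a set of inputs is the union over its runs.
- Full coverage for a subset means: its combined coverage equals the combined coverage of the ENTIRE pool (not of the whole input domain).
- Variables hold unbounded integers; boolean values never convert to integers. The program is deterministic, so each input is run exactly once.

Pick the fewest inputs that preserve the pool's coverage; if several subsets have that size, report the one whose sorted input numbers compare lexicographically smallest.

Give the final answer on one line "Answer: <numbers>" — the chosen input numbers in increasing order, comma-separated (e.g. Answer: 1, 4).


#1 (c=4, n=8) -> B1->T, B1->T, B1->F, B3->S, B2->F, B4->F, B6->S, B5->F, B7->T; covered: B1=T, B1=F, B2=F, B3=S, B4=F, B5=F, B6=S, B7=T
#2 (c=8, n=13) -> B1->T, B1->F, B3->E, B2->T, B4->F, B6->S, B5->F, B7->T; covered: B1=T, B1=F, B2=T, B3=E, B4=F, B5=F, B6=S, B7=T
#3 (c=1, n=10) -> B1->T, B1->T, B1->T, B1->F, B3->S, B2->F, B4->F, B6->S, B5->F, B7->T; covered: B1=T, B1=F, B2=F, B3=S, B4=F, B5=F, B6=S, B7=T
#4 (c=2, n=8) -> B1->T, B1->T, B1->T, B1->F, B3->S, B2->F, B4->F, B6->E, B5->F, B7->T; covered: B1=T, B1=F, B2=F, B3=S, B4=F, B5=F, B6=E, B7=T
#5 (c=8, n=12) -> B1->T, B1->F, B3->S, B2->F, B4->F, B6->S, B5->F, B7->T; covered: B1=T, B1=F, B2=F, B3=S, B4=F, B5=F, B6=S, B7=T
#6 (c=2, n=13) -> B1->T, B1->T, B1->T, B1->F, B3->E, B2->F, B4->F, B6->E, B5->F, B7->T; covered: B1=T, B1=F, B2=F, B3=E, B4=F, B5=F, B6=E, B7=T
#7 (c=2, n=5) -> B1->T, B1->T, B1->T, B1->F, B3->S, B2->F, B4->F, B6->E, B5->T, B7->T; covered: B1=T, B1=F, B2=F, B3=S, B4=F, B5=T, B6=E, B7=T
the full pool covers 12 outcomes: B1=T, B1=F, B2=T, B2=F, B3=S, B3=E, B4=F, B5=T, B5=F, B6=S, B6=E, B7=T
size 1 is not enough: best union over all size-1 subsets is 8/12
the canonical winner is {2, 7}: size 2, full 12-outcome coverage, earliest index list among size-2 covers
Answer: 2, 7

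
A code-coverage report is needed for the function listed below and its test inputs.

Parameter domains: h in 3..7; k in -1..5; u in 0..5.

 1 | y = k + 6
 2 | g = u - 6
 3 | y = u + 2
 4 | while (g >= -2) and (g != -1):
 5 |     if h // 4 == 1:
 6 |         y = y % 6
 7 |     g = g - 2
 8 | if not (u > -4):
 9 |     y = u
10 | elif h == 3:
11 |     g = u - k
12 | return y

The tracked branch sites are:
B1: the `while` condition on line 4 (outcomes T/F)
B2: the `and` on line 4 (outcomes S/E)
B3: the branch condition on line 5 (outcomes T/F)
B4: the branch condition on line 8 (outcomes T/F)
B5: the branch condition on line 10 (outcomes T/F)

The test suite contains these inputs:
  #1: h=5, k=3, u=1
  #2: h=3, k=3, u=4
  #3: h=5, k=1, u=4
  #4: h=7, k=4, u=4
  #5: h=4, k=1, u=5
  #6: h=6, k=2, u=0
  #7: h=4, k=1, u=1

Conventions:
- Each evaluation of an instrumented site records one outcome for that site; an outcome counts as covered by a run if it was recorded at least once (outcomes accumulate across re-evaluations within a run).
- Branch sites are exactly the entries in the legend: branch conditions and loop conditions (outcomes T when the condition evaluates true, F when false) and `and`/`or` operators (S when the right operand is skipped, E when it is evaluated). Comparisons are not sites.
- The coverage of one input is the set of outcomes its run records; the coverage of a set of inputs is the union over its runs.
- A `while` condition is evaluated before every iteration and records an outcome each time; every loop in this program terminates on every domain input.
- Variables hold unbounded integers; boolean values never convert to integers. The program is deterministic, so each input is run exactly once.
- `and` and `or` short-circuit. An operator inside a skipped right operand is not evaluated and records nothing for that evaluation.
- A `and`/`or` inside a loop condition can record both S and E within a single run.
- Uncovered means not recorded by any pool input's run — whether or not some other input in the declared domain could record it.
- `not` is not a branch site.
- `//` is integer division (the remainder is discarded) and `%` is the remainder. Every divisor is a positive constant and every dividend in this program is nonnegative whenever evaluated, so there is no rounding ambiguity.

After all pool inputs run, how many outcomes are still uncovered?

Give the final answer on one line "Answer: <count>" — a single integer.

#1 (h=5, k=3, u=1) -> B2->S, B1->F, B4->F, B5->F; covered: B1=F, B2=S, B4=F, B5=F
#2 (h=3, k=3, u=4) -> B2->E, B1->T, B3->F, B2->S, B1->F, B4->F, B5->T; covered: B1=T, B1=F, B2=S, B2=E, B3=F, B4=F, B5=T
#3 (h=5, k=1, u=4) -> B2->E, B1->T, B3->T, B2->S, B1->F, B4->F, B5->F; covered: B1=T, B1=F, B2=S, B2=E, B3=T, B4=F, B5=F
#4 (h=7, k=4, u=4) -> B2->E, B1->T, B3->T, B2->S, B1->F, B4->F, B5->F; covered: B1=T, B1=F, B2=S, B2=E, B3=T, B4=F, B5=F
#5 (h=4, k=1, u=5) -> B2->E, B1->F, B4->F, B5->F; covered: B1=F, B2=E, B4=F, B5=F
#6 (h=6, k=2, u=0) -> B2->S, B1->F, B4->F, B5->F; covered: B1=F, B2=S, B4=F, B5=F
#7 (h=4, k=1, u=1) -> B2->S, B1->F, B4->F, B5->F; covered: B1=F, B2=S, B4=F, B5=F
union over the pool: B1=T, B1=F, B2=S, B2=E, B3=T, B3=F, B4=F, B5=T, B5=F
uncovered (1 of 10): B4=T

Answer: 1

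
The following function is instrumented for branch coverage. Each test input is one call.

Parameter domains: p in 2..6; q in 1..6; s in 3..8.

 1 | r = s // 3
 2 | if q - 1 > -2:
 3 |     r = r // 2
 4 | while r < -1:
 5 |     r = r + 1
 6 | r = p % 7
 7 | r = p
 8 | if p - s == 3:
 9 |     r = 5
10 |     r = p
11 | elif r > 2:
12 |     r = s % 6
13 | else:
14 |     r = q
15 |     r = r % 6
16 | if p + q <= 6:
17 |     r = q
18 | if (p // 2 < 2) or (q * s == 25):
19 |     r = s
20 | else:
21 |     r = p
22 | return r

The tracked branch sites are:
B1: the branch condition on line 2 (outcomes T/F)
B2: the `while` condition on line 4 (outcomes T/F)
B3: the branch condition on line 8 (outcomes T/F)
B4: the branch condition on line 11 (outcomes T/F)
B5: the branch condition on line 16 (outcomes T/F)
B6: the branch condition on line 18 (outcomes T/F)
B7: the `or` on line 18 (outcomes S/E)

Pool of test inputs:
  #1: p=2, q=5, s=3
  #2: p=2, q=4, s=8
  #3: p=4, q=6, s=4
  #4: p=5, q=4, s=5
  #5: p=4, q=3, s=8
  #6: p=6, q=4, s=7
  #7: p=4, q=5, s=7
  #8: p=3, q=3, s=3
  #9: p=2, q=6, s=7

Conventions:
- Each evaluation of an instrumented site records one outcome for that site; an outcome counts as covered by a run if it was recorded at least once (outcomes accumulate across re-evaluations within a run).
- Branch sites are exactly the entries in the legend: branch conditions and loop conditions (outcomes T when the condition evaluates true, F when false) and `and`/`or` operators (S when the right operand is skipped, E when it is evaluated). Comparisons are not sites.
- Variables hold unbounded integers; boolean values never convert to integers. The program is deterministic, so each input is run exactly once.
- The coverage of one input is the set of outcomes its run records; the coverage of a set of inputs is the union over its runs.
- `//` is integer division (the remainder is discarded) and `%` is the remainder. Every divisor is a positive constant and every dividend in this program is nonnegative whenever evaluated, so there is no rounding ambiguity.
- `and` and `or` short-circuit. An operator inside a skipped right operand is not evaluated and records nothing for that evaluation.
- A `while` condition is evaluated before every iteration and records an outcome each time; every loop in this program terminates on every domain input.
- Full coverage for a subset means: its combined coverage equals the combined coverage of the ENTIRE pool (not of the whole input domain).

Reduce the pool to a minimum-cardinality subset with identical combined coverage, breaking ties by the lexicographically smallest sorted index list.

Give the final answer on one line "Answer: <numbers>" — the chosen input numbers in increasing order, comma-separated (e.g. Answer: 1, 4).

test 1 (p=2, q=5, s=3) fires B1->T, B2->F, B3->F, B4->F, B5->F, B7->S, B6->T; hits B1=T, B2=F, B3=F, B4=F, B5=F, B6=T, B7=S
test 2 (p=2, q=4, s=8) fires B1->T, B2->F, B3->F, B4->F, B5->T, B7->S, B6->T; hits B1=T, B2=F, B3=F, B4=F, B5=T, B6=T, B7=S
test 3 (p=4, q=6, s=4) fires B1->T, B2->F, B3->F, B4->T, B5->F, B7->E, B6->F; hits B1=T, B2=F, B3=F, B4=T, B5=F, B6=F, B7=E
test 4 (p=5, q=4, s=5) fires B1->T, B2->F, B3->F, B4->T, B5->F, B7->E, B6->F; hits B1=T, B2=F, B3=F, B4=T, B5=F, B6=F, B7=E
test 5 (p=4, q=3, s=8) fires B1->T, B2->F, B3->F, B4->T, B5->F, B7->E, B6->F; hits B1=T, B2=F, B3=F, B4=T, B5=F, B6=F, B7=E
test 6 (p=6, q=4, s=7) fires B1->T, B2->F, B3->F, B4->T, B5->F, B7->E, B6->F; hits B1=T, B2=F, B3=F, B4=T, B5=F, B6=F, B7=E
test 7 (p=4, q=5, s=7) fires B1->T, B2->F, B3->F, B4->T, B5->F, B7->E, B6->F; hits B1=T, B2=F, B3=F, B4=T, B5=F, B6=F, B7=E
test 8 (p=3, q=3, s=3) fires B1->T, B2->F, B3->F, B4->T, B5->T, B7->S, B6->T; hits B1=T, B2=F, B3=F, B4=T, B5=T, B6=T, B7=S
test 9 (p=2, q=6, s=7) fires B1->T, B2->F, B3->F, B4->F, B5->F, B7->S, B6->T; hits B1=T, B2=F, B3=F, B4=F, B5=F, B6=T, B7=S
union over all inputs: B1=T, B2=F, B3=F, B4=T, B4=F, B5=T, B5=F, B6=T, B6=F, B7=S, B7=E (11 outcomes)
size 1 is not enough: best union over all size-1 subsets is 7/11
the canonical winner is {2, 3}: size 2, full 11-outcome coverage, earliest index list among size-2 covers

Answer: 2, 3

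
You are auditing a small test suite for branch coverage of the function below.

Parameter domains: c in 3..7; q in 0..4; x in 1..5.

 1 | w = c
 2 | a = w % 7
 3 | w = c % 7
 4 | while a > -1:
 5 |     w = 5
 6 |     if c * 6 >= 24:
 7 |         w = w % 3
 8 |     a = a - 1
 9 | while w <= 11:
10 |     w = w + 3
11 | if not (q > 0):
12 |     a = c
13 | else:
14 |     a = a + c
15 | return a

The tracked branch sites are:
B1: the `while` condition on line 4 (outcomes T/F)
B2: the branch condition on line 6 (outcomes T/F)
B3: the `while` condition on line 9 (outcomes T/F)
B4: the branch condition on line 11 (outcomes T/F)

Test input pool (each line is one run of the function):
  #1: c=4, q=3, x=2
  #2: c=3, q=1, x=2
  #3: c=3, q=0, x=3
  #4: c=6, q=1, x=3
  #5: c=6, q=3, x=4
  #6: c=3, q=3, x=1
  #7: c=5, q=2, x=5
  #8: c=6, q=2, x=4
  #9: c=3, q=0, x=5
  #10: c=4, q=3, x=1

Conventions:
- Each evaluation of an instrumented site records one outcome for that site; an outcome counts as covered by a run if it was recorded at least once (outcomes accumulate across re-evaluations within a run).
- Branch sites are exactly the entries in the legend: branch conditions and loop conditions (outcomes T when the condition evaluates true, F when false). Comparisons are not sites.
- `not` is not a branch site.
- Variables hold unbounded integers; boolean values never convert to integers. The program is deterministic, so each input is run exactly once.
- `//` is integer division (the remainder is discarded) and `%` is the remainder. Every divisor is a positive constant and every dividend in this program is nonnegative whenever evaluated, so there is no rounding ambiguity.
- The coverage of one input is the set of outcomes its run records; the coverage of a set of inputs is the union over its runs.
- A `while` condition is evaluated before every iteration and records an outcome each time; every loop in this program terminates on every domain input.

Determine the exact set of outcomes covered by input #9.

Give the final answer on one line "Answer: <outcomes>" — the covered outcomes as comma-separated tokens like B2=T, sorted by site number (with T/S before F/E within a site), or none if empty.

Tracing the run of input #9 (c=3, q=0, x=5):
  B1->T, B2->F, B1->T, B2->F, B1->T, B2->F, B1->T, B2->F, B1->F, B3->T
  B3->T, B3->T, B3->F, B4->T
distinct outcomes covered: B1=T, B1=F, B2=F, B3=T, B3=F, B4=T

Answer: B1=T, B1=F, B2=F, B3=T, B3=F, B4=T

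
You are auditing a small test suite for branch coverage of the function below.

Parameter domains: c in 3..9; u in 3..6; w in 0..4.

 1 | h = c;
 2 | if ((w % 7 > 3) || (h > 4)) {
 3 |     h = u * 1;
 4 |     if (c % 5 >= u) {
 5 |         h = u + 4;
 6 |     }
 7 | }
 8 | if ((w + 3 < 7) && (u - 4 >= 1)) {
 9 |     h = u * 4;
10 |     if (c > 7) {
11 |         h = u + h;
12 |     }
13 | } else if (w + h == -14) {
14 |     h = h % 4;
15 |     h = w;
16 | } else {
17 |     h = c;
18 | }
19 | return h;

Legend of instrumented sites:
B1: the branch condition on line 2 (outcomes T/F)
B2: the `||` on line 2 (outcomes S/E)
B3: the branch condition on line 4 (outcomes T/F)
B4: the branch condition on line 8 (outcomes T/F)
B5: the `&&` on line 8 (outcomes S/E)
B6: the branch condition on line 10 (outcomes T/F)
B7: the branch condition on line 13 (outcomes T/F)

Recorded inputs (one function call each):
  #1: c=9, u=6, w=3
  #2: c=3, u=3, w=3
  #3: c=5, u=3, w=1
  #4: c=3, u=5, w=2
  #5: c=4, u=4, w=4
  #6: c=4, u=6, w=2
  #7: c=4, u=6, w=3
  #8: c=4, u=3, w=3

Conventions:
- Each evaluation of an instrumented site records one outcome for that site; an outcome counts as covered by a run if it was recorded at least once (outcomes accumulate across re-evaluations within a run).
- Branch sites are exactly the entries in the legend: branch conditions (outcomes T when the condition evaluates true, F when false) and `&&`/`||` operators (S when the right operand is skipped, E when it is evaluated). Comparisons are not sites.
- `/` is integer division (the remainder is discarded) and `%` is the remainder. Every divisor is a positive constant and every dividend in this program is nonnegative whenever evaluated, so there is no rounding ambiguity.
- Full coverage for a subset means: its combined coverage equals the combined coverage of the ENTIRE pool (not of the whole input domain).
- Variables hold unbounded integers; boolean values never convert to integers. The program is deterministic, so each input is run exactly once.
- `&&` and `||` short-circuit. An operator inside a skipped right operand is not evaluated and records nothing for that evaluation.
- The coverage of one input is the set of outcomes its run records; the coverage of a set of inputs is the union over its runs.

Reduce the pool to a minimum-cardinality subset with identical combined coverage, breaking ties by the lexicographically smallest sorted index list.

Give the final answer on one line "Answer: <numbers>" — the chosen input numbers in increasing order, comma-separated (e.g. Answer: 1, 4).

input #1, c=9, u=6, w=3: events B2->E, B1->T, B3->F, B5->E, B4->T, B6->T; outcomes B1=T, B2=E, B3=F, B4=T, B5=E, B6=T
input #2, c=3, u=3, w=3: events B2->E, B1->F, B5->E, B4->F, B7->F; outcomes B1=F, B2=E, B4=F, B5=E, B7=F
input #3, c=5, u=3, w=1: events B2->E, B1->T, B3->F, B5->E, B4->F, B7->F; outcomes B1=T, B2=E, B3=F, B4=F, B5=E, B7=F
input #4, c=3, u=5, w=2: events B2->E, B1->F, B5->E, B4->T, B6->F; outcomes B1=F, B2=E, B4=T, B5=E, B6=F
input #5, c=4, u=4, w=4: events B2->S, B1->T, B3->T, B5->S, B4->F, B7->F; outcomes B1=T, B2=S, B3=T, B4=F, B5=S, B7=F
input #6, c=4, u=6, w=2: events B2->E, B1->F, B5->E, B4->T, B6->F; outcomes B1=F, B2=E, B4=T, B5=E, B6=F
input #7, c=4, u=6, w=3: events B2->E, B1->F, B5->E, B4->T, B6->F; outcomes B1=F, B2=E, B4=T, B5=E, B6=F
input #8, c=4, u=3, w=3: events B2->E, B1->F, B5->E, B4->F, B7->F; outcomes B1=F, B2=E, B4=F, B5=E, B7=F
the full pool covers 13 outcomes: B1=T, B1=F, B2=S, B2=E, B3=T, B3=F, B4=T, B4=F, B5=S, B5=E, B6=T, B6=F, B7=F
every size-1 subset falls short of the 13 outcomes (best: 6/13)
every size-2 subset falls short of the 13 outcomes (best: 11/13)
the canonical winner is {1, 4, 5}: size 3, full 13-outcome coverage, earliest index list among size-3 covers

Answer: 1, 4, 5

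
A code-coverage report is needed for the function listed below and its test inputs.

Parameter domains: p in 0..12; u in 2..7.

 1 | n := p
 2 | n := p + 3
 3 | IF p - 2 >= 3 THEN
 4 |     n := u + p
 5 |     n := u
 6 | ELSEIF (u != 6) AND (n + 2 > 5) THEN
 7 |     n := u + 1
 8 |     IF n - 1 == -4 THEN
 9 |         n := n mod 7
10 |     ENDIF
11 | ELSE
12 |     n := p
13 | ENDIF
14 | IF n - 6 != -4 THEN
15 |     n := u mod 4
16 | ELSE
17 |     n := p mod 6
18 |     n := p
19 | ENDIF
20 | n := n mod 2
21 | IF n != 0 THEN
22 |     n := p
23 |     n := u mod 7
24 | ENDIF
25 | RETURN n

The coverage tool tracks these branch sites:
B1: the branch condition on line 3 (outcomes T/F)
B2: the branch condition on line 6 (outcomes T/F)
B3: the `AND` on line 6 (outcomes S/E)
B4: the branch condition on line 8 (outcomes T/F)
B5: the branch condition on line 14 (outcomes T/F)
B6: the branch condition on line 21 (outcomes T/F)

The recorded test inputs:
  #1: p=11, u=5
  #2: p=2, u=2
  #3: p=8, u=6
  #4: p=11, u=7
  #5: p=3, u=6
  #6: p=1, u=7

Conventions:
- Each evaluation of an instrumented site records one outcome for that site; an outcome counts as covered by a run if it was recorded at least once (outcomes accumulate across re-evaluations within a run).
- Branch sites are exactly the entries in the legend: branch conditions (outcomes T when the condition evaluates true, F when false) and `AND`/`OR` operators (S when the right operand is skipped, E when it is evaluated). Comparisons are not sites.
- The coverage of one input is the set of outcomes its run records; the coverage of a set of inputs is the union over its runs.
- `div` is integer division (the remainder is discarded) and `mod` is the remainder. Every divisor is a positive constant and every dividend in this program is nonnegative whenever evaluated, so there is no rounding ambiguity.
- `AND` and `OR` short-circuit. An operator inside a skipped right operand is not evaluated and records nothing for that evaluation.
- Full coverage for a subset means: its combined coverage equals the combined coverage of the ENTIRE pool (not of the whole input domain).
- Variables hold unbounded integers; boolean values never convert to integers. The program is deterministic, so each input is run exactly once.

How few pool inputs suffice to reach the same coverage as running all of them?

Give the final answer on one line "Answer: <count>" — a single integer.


input #1 (p=11, u=5): covers B1=T, B5=T, B6=T
input #2 (p=2, u=2): covers B1=F, B2=T, B3=E, B4=F, B5=T, B6=F
input #3 (p=8, u=6): covers B1=T, B5=T, B6=F
input #4 (p=11, u=7): covers B1=T, B5=T, B6=T
input #5 (p=3, u=6): covers B1=F, B2=F, B3=S, B5=T, B6=F
input #6 (p=1, u=7): covers B1=F, B2=T, B3=E, B4=F, B5=T, B6=T
together the pool reaches 10 outcomes: B1=T, B1=F, B2=T, B2=F, B3=S, B3=E, B4=F, B5=T, B6=T, B6=F
every size-1 subset falls short of the 10 outcomes (best: 6/10)
every size-2 subset falls short of the 10 outcomes (best: 9/10)
the canonical winner is {1, 2, 5}: size 3, full 10-outcome coverage, earliest index list among size-3 covers
Answer: 3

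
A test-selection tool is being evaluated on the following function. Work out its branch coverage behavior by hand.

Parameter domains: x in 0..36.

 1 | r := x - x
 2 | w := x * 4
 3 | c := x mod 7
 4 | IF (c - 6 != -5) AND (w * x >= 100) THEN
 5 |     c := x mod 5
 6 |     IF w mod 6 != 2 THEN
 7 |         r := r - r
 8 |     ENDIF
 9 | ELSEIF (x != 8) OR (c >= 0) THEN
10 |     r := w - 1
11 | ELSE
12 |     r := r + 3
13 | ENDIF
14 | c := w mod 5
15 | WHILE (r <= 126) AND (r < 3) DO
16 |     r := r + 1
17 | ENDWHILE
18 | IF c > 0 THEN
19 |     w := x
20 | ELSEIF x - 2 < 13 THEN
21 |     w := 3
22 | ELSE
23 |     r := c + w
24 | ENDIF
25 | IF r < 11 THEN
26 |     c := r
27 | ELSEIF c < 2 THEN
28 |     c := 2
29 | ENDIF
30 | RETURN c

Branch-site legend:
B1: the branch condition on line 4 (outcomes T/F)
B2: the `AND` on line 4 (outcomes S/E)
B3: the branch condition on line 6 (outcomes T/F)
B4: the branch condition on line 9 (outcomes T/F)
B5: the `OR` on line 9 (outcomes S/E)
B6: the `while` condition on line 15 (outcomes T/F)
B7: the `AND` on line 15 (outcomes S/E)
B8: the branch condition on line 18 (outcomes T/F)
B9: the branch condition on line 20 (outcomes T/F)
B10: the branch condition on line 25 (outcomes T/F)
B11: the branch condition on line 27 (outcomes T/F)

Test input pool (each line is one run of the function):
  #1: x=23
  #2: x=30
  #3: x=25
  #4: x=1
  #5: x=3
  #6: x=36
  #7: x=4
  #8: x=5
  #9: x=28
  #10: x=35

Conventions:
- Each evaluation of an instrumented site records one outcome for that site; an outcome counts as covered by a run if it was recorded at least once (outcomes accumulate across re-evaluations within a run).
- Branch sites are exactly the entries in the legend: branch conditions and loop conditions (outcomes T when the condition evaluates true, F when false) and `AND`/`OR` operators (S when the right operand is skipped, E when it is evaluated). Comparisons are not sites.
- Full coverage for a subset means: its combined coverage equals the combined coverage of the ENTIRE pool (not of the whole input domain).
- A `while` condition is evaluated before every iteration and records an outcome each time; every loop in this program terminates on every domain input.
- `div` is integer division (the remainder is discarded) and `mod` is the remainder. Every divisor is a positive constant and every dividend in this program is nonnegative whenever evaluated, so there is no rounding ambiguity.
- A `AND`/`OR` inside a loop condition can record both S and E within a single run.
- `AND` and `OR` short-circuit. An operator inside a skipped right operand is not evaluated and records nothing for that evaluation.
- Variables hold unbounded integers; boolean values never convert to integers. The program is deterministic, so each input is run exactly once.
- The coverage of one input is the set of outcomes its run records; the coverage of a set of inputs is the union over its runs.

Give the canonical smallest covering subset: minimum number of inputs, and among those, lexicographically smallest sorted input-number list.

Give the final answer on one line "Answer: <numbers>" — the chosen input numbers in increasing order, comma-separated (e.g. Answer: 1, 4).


input #1 (x=23): events B2->E, B1->T, B3->F, B7->E, B6->T, B7->E, B6->T, B7->E, B6->T, B7->E, B6->F, B8->T, B10->T; covers B1=T, B2=E, B3=F, B6=T, B6=F, B7=E, B8=T, B10=T
input #2 (x=30): events B2->E, B1->T, B3->T, B7->E, B6->T, B7->E, B6->T, B7->E, B6->T, B7->E, B6->F, B8->F, B9->F, B10->F, ...; covers B1=T, B2=E, B3=T, B6=T, B6=F, B7=E, B8=F, B9=F, B10=F, B11=T
input #3 (x=25): events B2->E, B1->T, B3->T, B7->E, B6->T, B7->E, B6->T, B7->E, B6->T, B7->E, B6->F, B8->F, B9->F, B10->F, ...; covers B1=T, B2=E, B3=T, B6=T, B6=F, B7=E, B8=F, B9=F, B10=F, B11=T
input #4 (x=1): events B2->S, B1->F, B5->S, B4->T, B7->E, B6->F, B8->T, B10->T; covers B1=F, B2=S, B4=T, B5=S, B6=F, B7=E, B8=T, B10=T
input #5 (x=3): events B2->E, B1->F, B5->S, B4->T, B7->E, B6->F, B8->T, B10->F, B11->F; covers B1=F, B2=E, B4=T, B5=S, B6=F, B7=E, B8=T, B10=F, B11=F
input #6 (x=36): events B2->S, B1->F, B5->S, B4->T, B7->S, B6->F, B8->T, B10->F, B11->F; covers B1=F, B2=S, B4=T, B5=S, B6=F, B7=S, B8=T, B10=F, B11=F
input #7 (x=4): events B2->E, B1->F, B5->S, B4->T, B7->E, B6->F, B8->T, B10->F, B11->T; covers B1=F, B2=E, B4=T, B5=S, B6=F, B7=E, B8=T, B10=F, B11=T
input #8 (x=5): events B2->E, B1->T, B3->F, B7->E, B6->T, B7->E, B6->T, B7->E, B6->T, B7->E, B6->F, B8->F, B9->T, B10->T; covers B1=T, B2=E, B3=F, B6=T, B6=F, B7=E, B8=F, B9=T, B10=T
input #9 (x=28): events B2->E, B1->T, B3->T, B7->E, B6->T, B7->E, B6->T, B7->E, B6->T, B7->E, B6->F, B8->T, B10->T; covers B1=T, B2=E, B3=T, B6=T, B6=F, B7=E, B8=T, B10=T
input #10 (x=35): events B2->E, B1->T, B3->F, B7->E, B6->T, B7->E, B6->T, B7->E, B6->T, B7->E, B6->F, B8->F, B9->F, B10->F, ...; covers B1=T, B2=E, B3=F, B6=T, B6=F, B7=E, B8=F, B9=F, B10=F, B11=T
pool-wide coverage (20 outcomes): B1=T, B1=F, B2=S, B2=E, B3=T, B3=F, B4=T, B5=S, B6=T, B6=F, B7=S, B7=E, B8=T, B8=F, B9=T, B9=F, B10=T, B10=F, B11=T, B11=F
size 1 is not enough: best union over all size-1 subsets is 10/20
size 2 is not enough: best union over all size-2 subsets is 17/20
the canonical winner is {2, 6, 8}: size 3, full 20-outcome coverage, earliest index list among size-3 covers
Answer: 2, 6, 8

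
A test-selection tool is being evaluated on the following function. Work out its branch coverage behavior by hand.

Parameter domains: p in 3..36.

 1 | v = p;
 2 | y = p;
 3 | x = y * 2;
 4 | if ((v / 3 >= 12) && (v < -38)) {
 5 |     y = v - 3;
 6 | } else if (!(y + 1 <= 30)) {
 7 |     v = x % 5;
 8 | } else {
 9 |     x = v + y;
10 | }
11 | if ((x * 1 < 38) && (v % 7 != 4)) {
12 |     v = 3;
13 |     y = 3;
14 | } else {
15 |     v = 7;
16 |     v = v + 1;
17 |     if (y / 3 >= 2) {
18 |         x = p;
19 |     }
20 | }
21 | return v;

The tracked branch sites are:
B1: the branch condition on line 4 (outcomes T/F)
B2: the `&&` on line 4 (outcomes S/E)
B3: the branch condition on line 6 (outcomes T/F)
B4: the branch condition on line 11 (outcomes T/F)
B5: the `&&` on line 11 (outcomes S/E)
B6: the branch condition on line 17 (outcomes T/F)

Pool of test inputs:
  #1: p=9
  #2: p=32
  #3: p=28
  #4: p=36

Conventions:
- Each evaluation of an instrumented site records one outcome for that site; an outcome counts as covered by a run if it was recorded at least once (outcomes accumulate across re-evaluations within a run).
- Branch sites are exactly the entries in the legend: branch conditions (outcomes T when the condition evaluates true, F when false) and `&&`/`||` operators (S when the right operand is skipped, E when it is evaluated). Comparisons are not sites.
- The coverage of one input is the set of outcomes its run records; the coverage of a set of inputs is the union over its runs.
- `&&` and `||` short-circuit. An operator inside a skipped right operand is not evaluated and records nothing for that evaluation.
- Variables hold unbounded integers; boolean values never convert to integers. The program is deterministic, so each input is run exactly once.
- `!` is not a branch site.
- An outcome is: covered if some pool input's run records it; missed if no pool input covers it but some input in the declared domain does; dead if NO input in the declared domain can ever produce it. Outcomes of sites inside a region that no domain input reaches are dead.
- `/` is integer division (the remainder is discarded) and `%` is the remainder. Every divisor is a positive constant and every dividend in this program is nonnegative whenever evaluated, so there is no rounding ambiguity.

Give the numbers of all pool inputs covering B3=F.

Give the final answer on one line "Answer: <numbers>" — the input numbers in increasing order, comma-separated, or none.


input #1 (p=9): hits B3=F
input #2 (p=32): never hits B3=F
input #3 (p=28): hits B3=F
input #4 (p=36): never hits B3=F
Answer: 1, 3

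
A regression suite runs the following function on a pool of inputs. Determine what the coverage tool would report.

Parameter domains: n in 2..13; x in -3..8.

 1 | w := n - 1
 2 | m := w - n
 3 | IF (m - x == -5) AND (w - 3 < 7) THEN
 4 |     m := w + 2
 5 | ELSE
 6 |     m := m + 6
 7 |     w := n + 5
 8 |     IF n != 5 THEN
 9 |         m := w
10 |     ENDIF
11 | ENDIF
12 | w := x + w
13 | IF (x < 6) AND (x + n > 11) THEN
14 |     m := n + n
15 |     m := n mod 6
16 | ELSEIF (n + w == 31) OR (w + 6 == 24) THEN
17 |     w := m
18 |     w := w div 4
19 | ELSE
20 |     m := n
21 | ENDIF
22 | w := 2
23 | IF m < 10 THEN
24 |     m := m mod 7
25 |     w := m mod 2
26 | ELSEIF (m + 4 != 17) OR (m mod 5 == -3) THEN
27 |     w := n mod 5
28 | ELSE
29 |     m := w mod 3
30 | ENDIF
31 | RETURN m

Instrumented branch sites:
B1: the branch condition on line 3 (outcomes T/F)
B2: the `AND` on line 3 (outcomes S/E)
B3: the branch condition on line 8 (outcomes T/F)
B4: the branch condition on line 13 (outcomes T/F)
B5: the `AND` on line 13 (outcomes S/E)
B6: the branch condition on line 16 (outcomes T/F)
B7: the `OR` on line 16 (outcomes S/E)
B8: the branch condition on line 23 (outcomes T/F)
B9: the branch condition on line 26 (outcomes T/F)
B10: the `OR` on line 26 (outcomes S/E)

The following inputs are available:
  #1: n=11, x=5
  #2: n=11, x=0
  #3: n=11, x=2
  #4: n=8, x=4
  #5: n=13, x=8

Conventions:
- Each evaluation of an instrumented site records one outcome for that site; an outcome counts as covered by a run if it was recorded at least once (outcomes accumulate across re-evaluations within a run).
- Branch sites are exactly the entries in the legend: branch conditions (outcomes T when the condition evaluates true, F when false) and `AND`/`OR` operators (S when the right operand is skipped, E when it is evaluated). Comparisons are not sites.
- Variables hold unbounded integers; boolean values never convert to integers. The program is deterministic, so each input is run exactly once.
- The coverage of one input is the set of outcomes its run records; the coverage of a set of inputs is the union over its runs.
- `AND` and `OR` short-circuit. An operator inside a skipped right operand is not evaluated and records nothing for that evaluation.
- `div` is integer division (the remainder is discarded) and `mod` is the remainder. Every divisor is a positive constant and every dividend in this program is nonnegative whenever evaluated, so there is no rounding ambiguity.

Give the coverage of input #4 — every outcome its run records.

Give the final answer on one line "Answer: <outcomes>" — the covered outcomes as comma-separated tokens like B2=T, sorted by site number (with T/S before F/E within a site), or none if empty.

Running input #4 (n=8, x=4), event by event:
  B2->E, B1->T, B5->E, B4->T, B8->T
deduplicating events, the covered set is: B1=T, B2=E, B4=T, B5=E, B8=T

Answer: B1=T, B2=E, B4=T, B5=E, B8=T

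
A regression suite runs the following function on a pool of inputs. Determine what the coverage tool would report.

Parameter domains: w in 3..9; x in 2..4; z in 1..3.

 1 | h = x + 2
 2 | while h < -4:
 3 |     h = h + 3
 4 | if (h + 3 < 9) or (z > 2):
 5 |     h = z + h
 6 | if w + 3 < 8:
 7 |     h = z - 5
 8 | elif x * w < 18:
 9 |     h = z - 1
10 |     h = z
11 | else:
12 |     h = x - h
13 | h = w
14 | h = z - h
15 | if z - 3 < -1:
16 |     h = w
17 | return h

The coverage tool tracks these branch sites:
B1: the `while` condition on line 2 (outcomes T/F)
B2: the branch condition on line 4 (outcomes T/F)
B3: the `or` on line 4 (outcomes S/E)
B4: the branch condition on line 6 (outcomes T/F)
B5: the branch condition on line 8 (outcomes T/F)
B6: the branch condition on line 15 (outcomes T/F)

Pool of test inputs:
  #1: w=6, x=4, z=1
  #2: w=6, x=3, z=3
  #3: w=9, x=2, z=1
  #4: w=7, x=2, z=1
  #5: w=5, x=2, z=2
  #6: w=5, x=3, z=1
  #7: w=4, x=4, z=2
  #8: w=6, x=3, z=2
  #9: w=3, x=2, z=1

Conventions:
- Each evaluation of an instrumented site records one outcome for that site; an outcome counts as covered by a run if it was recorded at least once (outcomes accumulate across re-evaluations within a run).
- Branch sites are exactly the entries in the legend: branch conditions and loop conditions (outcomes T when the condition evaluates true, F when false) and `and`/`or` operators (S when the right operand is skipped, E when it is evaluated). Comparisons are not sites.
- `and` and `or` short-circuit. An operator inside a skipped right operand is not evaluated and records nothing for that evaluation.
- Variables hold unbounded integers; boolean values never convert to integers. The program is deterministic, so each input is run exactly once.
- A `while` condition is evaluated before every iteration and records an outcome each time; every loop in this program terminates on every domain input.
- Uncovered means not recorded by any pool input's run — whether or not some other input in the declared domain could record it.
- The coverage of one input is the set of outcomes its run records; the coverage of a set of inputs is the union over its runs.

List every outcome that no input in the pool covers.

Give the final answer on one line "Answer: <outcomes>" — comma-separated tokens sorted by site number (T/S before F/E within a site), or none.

input #1 (w=6, x=4, z=1): events B1->F, B3->E, B2->F, B4->F, B5->F, B6->T; covers B1=F, B2=F, B3=E, B4=F, B5=F, B6=T
input #2 (w=6, x=3, z=3): events B1->F, B3->S, B2->T, B4->F, B5->F, B6->F; covers B1=F, B2=T, B3=S, B4=F, B5=F, B6=F
input #3 (w=9, x=2, z=1): events B1->F, B3->S, B2->T, B4->F, B5->F, B6->T; covers B1=F, B2=T, B3=S, B4=F, B5=F, B6=T
input #4 (w=7, x=2, z=1): events B1->F, B3->S, B2->T, B4->F, B5->T, B6->T; covers B1=F, B2=T, B3=S, B4=F, B5=T, B6=T
input #5 (w=5, x=2, z=2): events B1->F, B3->S, B2->T, B4->F, B5->T, B6->F; covers B1=F, B2=T, B3=S, B4=F, B5=T, B6=F
input #6 (w=5, x=3, z=1): events B1->F, B3->S, B2->T, B4->F, B5->T, B6->T; covers B1=F, B2=T, B3=S, B4=F, B5=T, B6=T
input #7 (w=4, x=4, z=2): events B1->F, B3->E, B2->F, B4->T, B6->F; covers B1=F, B2=F, B3=E, B4=T, B6=F
input #8 (w=6, x=3, z=2): events B1->F, B3->S, B2->T, B4->F, B5->F, B6->F; covers B1=F, B2=T, B3=S, B4=F, B5=F, B6=F
input #9 (w=3, x=2, z=1): events B1->F, B3->S, B2->T, B4->T, B6->T; covers B1=F, B2=T, B3=S, B4=T, B6=T
union over the pool: B1=F, B2=T, B2=F, B3=S, B3=E, B4=T, B4=F, B5=T, B5=F, B6=T, B6=F
uncovered (1 of 12): B1=T

Answer: B1=T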